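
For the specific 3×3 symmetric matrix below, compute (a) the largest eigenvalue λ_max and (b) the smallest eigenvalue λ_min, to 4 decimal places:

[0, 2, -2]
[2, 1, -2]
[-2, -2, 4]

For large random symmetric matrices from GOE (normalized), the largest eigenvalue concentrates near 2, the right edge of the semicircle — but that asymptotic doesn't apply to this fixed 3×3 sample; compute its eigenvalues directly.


Since M is real symmetric, all three eigenvalues are real; they are the roots of det(λI − M) = λ³ − (tr M) λ² + s λ − det M, where s is the sum of the principal 2×2 minors.
tr M = 0 + 1 + 4 = 5.
s = (0·1 − 2²) + (0·4 − (-2)²) + (1·4 − (-2)²) = -4 + (-4) + 0 = -8.
det M (expand along row 1) = 0·0 − 2·4 + (-2)·(-2) = -4.
Characteristic polynomial: λ³ − 5λ² − 8λ + 4 = 0.
Substitute λ = y + (tr M)/3 = y + 1.666667 to remove the quadratic term: y³ + p·y + q = 0 with p = s − (tr M)²/3 = -16.333333 and q = −2(tr M)³/27 + (tr M)·s/3 − det M = -18.592593.
Three real roots ⇒ use the trigonometric (Viète) form: r = 2√(−p/3) = 4.666667, φ = arccos(3q/(p·r)) = arccos(0.731778) = 0.749869 rad.
y_k = r·cos(φ/3 − 2πk/3) for k = 0, 1, 2 gives y = 4.521642, -1.261121, -3.260521.
λ_k = y_k + 1.666667 gives λ = 6.1883, 0.4055, -1.5939 (check: the sum is 5.0000 = tr M).

Hence λ_max = 6.1883 and λ_min = -1.5939.


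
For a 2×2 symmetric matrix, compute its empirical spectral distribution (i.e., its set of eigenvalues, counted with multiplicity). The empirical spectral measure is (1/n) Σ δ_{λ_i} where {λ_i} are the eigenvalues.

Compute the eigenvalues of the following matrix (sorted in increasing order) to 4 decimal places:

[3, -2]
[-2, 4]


Since M is real symmetric, both eigenvalues are real; they are the roots of det(λI − M) = λ² − (tr M) λ + det M.
tr M = 3 + 4 = 7.
det M = 3·4 − (-2)² = 12 − 4 = 8.
Characteristic polynomial: λ² − 7λ + 8 = 0.
Discriminant Δ = (tr M)² − 4·det M = 49 − 32 = 17; √Δ = 4.123106.
λ = (tr M ± √Δ)/2 = (7 ± 4.123106)/2, giving (tr M − √Δ)/2 = 1.4384 and (tr M + √Δ)/2 = 5.5616.

Eigenvalues sorted in increasing order: [1.4384, 5.5616].


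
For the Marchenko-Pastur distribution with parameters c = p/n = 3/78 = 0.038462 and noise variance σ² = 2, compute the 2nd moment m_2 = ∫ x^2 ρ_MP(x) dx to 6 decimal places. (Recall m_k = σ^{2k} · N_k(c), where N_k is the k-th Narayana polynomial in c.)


E[X²] = σ⁴ (1 + c) (second MP moment). With σ² = 2 (so σ⁴ = 4) and c = 3/78 = 0.038462: E[X²] = 4 · (1 + 0.038462) = 4 · 1.038462.

So E[X^2] = 4.153846.


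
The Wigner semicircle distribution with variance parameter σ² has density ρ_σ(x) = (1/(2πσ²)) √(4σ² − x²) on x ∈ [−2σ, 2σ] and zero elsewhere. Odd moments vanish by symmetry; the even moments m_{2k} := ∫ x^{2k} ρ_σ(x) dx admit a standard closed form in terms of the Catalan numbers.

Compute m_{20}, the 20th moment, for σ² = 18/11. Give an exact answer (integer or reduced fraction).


By the scaled semicircle moment identity, m_{2k} = σ^{2k} · C_k with k = 10.
C_10 = (1/(k+1)) · C(2k, k) = (1/11) · C(20, 10) = (1/11) · 184756 = 16796.
σ^{2k} = (σ²)^k = (18/11)^10 = 3570467226624/25937424601.

Therefore m_{20} = σ^{20} · C_10 = (3570467226624/25937424601) · 16796 = 59969567538376704/25937424601.


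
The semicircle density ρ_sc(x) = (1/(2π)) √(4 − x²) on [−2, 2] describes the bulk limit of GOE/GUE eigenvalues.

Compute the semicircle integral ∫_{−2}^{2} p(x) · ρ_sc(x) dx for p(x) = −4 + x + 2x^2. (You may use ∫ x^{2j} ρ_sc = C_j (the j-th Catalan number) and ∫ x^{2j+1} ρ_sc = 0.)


Write p(x) = Σ a_i x^i, split into monomials and integrate each against ρ_sc separately.
Using ∫ x^{2j} ρ_sc = C_j = (1/(j+1)) C(2j, j) (Catalan numbers) and ∫ x^{2j+1} ρ_sc = 0 (odd monomials vanish by symmetry):
  i = 0 (even): a_0 · C_{0} = -4 · 1 = -4
  i = 1 (odd): ∫ x^1 ρ_sc = 0 (vanishes)
  i = 2 (even): a_2 · C_{1} = 2 · 1 = 2

Summing the contributions: ∫_{−2}^{2} p(x) ρ_sc(x) dx = (-4) + 2 = -2.


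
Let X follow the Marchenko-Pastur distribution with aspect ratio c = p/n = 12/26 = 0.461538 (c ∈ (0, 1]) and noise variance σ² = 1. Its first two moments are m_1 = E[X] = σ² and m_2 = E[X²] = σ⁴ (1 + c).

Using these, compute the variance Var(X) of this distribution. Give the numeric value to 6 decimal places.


m_1 = E[X] = σ² = 1, so m_1² = 1.
m_2 = E[X²] = σ⁴ (1 + c) = 1 · (1 + 0.461538) = 1 · 1.461538 = 1.461538.
(Note m_2 − m_1² simplifies to c · σ⁴ = 0.461538 · 1.)

Var(X) = m_2 − m_1² = 1.461538 − 1 = 0.461538.


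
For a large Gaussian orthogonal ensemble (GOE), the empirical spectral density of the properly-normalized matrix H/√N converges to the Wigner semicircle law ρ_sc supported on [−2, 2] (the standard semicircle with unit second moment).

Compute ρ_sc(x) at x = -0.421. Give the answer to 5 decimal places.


ρ_sc(x) = (1/(2π)) √(4 − x²). With x = -0.421:
  4 − x² = 4 − (-0.421)² = 4 − 0.177241 = 3.822759.
  √(4 − x²) = 1.955188.
  1/(2π) = 0.159155.
  ρ_sc(-0.421) = 0.159155 · 1.955188 = 0.311178.

Rounded to 5 decimal places: ρ_sc(-0.421) ≈ 0.31118.


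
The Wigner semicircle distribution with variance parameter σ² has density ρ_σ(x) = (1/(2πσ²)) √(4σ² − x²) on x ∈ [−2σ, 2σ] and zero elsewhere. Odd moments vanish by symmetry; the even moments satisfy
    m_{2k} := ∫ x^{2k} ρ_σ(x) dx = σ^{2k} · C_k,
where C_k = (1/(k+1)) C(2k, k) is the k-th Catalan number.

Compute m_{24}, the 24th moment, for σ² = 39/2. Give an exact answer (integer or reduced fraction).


By the scaled semicircle moment identity, m_{2k} = σ^{2k} · C_k with k = 12.
C_12 = (1/(k+1)) · C(2k, k) = (1/13) · C(24, 12) = (1/13) · 2704156 = 208012.
σ^{2k} = (σ²)^k = (39/2)^12 = 12381557655576425121/4096.

Therefore m_{24} = σ^{24} · C_12 = (12381557655576425121/4096) · 208012 = 643878142762940835567363/1024.


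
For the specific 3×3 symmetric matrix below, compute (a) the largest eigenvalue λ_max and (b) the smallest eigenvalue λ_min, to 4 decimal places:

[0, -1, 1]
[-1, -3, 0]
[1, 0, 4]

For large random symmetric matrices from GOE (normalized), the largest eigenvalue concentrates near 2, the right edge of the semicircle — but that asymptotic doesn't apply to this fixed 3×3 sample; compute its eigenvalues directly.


Since M is real symmetric, all three eigenvalues are real; they are the roots of det(λI − M) = λ³ − (tr M) λ² + s λ − det M, where s is the sum of the principal 2×2 minors.
tr M = 0 + (-3) + 4 = 1.
s = (0·(-3) − (-1)²) + (0·4 − 1²) + ((-3)·4 − 0²) = -1 + (-1) + (-12) = -14.
det M (expand along row 1) = 0·(-12) − (-1)·(-4) + 1·3 = -1.
Characteristic polynomial: λ³ − λ² − 14λ + 1 = 0.
Substitute λ = y + (tr M)/3 = y + 0.333333 to remove the quadratic term: y³ + p·y + q = 0 with p = s − (tr M)²/3 = -14.333333 and q = −2(tr M)³/27 + (tr M)·s/3 − det M = -3.740741.
Three real roots ⇒ use the trigonometric (Viète) form: r = 2√(−p/3) = 4.371626, φ = arccos(3q/(p·r)) = arccos(0.179097) = 1.390728 rad.
y_k = r·cos(φ/3 − 2πk/3) for k = 0, 1, 2 gives y = 3.910241, -0.262240, -3.648001.
λ_k = y_k + 0.333333 gives λ = 4.2436, 0.0711, -3.3147 (check: the sum is 1.0000 = tr M).

Hence λ_max = 4.2436 and λ_min = -3.3147.


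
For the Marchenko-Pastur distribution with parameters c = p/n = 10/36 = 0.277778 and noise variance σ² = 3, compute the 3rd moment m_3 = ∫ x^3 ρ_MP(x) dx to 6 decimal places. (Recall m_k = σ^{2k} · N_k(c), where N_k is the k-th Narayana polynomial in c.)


E[X³] = σ⁶ (1 + 3c + c²) (third MP moment). With σ² = 3 (so σ⁶ = 27) and c = 10/36 = 0.277778: E[X³] = 27 · (1 + 3·0.277778 + (0.277778)²) = 27 · 1.910494.

So E[X^3] = 51.583333.


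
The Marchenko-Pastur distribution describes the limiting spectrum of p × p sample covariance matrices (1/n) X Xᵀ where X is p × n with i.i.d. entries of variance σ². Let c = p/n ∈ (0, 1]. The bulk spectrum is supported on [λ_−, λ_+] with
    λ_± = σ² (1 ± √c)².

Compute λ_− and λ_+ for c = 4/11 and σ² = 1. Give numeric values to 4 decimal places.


c = 4/11 = 0.363636; √c = 0.603023.
λ_− = σ² (1 − √c)² = 1 · (1 − 0.603023)² = 1 · (0.396977)² = 0.157591.
λ_+ = σ² (1 + √c)² = 1 · (1 + 0.603023)² = 1 · (1.603023)² = 2.569682.

Rounded to 4 decimal places: λ_− ≈ 0.1576, λ_+ ≈ 2.5697.


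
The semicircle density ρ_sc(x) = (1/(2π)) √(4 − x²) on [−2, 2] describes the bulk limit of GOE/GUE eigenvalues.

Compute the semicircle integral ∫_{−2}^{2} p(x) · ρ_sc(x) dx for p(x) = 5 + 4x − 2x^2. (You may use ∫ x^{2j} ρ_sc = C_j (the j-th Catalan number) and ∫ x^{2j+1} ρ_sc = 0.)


Write p(x) = Σ a_i x^i, split into monomials and integrate each against ρ_sc separately.
Using ∫ x^{2j} ρ_sc = C_j = (1/(j+1)) C(2j, j) (Catalan numbers) and ∫ x^{2j+1} ρ_sc = 0 (odd monomials vanish by symmetry):
  i = 0 (even): a_0 · C_{0} = 5 · 1 = 5
  i = 1 (odd): ∫ x^1 ρ_sc = 0 (vanishes)
  i = 2 (even): a_2 · C_{1} = -2 · 1 = -2

Summing the contributions: ∫_{−2}^{2} p(x) ρ_sc(x) dx = 5 + (-2) = 3.


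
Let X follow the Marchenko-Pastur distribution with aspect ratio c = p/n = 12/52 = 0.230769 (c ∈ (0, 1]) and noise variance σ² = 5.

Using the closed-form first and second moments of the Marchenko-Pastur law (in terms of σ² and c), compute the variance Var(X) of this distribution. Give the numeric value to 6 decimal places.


Recall the MP moments m_1 = E[X] = σ² and m_2 = E[X²] = σ⁴ (1 + c).
m_1 = E[X] = σ² = 5, so m_1² = 25.
m_2 = E[X²] = σ⁴ (1 + c) = 25 · (1 + 0.230769) = 25 · 1.230769 = 30.769231.
(Note m_2 − m_1² simplifies to c · σ⁴ = 0.230769 · 25.)

Var(X) = m_2 − m_1² = 30.769231 − 25 = 5.769231.


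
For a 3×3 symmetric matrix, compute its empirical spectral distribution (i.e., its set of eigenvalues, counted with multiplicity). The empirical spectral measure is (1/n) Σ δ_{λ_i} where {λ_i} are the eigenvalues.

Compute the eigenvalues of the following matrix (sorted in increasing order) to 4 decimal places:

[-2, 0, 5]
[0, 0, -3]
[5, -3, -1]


Since M is real symmetric, all three eigenvalues are real; they are the roots of det(λI − M) = λ³ − (tr M) λ² + s λ − det M, where s is the sum of the principal 2×2 minors.
tr M = -2 + 0 + (-1) = -3.
s = ((-2)·0 − 0²) + ((-2)·(-1) − 5²) + (0·(-1) − (-3)²) = 0 + (-23) + (-9) = -32.
det M (expand along row 1) = (-2)·(-9) − 0·15 + 5·0 = 18.
Characteristic polynomial: λ³ + 3λ² − 32λ − 18 = 0.
Substitute λ = y + (tr M)/3 = y − 1.000000 to remove the quadratic term: y³ + p·y + q = 0 with p = s − (tr M)²/3 = -35.000000 and q = −2(tr M)³/27 + (tr M)·s/3 − det M = 16.000000.
Three real roots ⇒ use the trigonometric (Viète) form: r = 2√(−p/3) = 6.831301, φ = arccos(3q/(p·r)) = arccos(-0.200757) = 1.772926 rad.
y_k = r·cos(φ/3 − 2πk/3) for k = 0, 1, 2 gives y = 5.672695, 0.459922, -6.132618.
λ_k = y_k − 1.000000 gives λ = 4.6727, -0.5401, -7.1326 (check: the sum is -3.0000 = tr M).

Eigenvalues sorted in increasing order: [-7.1326, -0.5401, 4.6727].


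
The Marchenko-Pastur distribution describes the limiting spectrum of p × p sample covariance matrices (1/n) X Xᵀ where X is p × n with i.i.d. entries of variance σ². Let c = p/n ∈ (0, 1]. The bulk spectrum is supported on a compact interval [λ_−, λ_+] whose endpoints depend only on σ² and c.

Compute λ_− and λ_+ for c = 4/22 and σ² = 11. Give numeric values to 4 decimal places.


c = 4/22 = 0.181818; √c = 0.426401.
λ_− = σ² (1 − √c)² = 11 · (1 − 0.426401)² = 11 · (0.573599)² = 3.619168.
λ_+ = σ² (1 + √c)² = 11 · (1 + 0.426401)² = 11 · (1.426401)² = 22.380832.

Rounded to 4 decimal places: λ_− ≈ 3.6192, λ_+ ≈ 22.3808.


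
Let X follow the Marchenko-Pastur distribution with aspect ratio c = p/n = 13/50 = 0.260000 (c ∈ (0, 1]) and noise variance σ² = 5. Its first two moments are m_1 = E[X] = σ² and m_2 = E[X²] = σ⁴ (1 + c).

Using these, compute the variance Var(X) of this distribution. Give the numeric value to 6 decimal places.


m_1 = E[X] = σ² = 5, so m_1² = 25.
m_2 = E[X²] = σ⁴ (1 + c) = 25 · (1 + 0.260000) = 25 · 1.260000 = 31.500000.
(Note m_2 − m_1² simplifies to c · σ⁴ = 0.260000 · 25.)

Var(X) = m_2 − m_1² = 31.500000 − 25 = 6.500000.


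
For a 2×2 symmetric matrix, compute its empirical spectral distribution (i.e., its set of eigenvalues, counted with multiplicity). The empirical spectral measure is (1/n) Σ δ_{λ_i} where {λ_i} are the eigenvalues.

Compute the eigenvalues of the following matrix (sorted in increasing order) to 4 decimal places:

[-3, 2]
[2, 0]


Since M is real symmetric, both eigenvalues are real; they are the roots of det(λI − M) = λ² − (tr M) λ + det M.
tr M = -3 + 0 = -3.
det M = (-3)·0 − 2² = 0 − 4 = -4.
Characteristic polynomial: λ² + 3λ − 4 = 0.
Discriminant Δ = (tr M)² − 4·det M = 9 − (-16) = 25; √Δ = 5.000000.
λ = (tr M ± √Δ)/2 = (-3 ± 5.000000)/2, giving (tr M − √Δ)/2 = -4.0000 and (tr M + √Δ)/2 = 1.0000.

Eigenvalues sorted in increasing order: [-4.0000, 1.0000].


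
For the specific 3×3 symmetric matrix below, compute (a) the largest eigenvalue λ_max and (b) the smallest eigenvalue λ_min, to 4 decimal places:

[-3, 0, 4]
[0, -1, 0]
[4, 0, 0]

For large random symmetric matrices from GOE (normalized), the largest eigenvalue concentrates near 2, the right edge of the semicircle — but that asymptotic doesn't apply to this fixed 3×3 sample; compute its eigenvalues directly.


Since M is real symmetric, all three eigenvalues are real; they are the roots of det(λI − M) = λ³ − (tr M) λ² + s λ − det M, where s is the sum of the principal 2×2 minors.
tr M = -3 + (-1) + 0 = -4.
s = ((-3)·(-1) − 0²) + ((-3)·0 − 4²) + ((-1)·0 − 0²) = 3 + (-16) + 0 = -13.
det M (expand along row 1) = (-3)·0 − 0·0 + 4·4 = 16.
Characteristic polynomial: λ³ + 4λ² − 13λ − 16 = 0.
Substitute λ = y + (tr M)/3 = y − 1.333333 to remove the quadratic term: y³ + p·y + q = 0 with p = s − (tr M)²/3 = -18.333333 and q = −2(tr M)³/27 + (tr M)·s/3 − det M = 6.074074.
Three real roots ⇒ use the trigonometric (Viète) form: r = 2√(−p/3) = 4.944132, φ = arccos(3q/(p·r)) = arccos(-0.201034) = 1.773210 rad.
y_k = r·cos(φ/3 − 2πk/3) for k = 0, 1, 2 gives y = 4.105335, 0.333333, -4.438669.
λ_k = y_k − 1.333333 gives λ = 2.7720, -1.0000, -5.7720 (check: the sum is -4.0000 = tr M).

Hence λ_max = 2.7720 and λ_min = -5.7720.


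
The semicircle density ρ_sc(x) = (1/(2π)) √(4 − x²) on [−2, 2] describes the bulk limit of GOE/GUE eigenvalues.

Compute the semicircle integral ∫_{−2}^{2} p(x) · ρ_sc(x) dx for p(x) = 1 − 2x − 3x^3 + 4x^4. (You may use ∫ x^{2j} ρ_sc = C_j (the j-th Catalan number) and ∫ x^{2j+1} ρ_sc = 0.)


Write p(x) = Σ a_i x^i, split into monomials and integrate each against ρ_sc separately.
Using ∫ x^{2j} ρ_sc = C_j = (1/(j+1)) C(2j, j) (Catalan numbers) and ∫ x^{2j+1} ρ_sc = 0 (odd monomials vanish by symmetry):
  i = 0 (even): a_0 · C_{0} = 1 · 1 = 1
  i = 1 (odd): ∫ x^1 ρ_sc = 0 (vanishes)
  i = 3 (odd): ∫ x^3 ρ_sc = 0 (vanishes)
  i = 4 (even): a_4 · C_{2} = 4 · 2 = 8

Summing the contributions: ∫_{−2}^{2} p(x) ρ_sc(x) dx = 1 + 8 = 9.


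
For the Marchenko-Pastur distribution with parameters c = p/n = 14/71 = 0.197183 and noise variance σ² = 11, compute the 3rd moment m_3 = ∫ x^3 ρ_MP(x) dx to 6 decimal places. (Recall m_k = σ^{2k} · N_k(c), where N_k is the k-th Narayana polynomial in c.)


E[X³] = σ⁶ (1 + 3c + c²) (third MP moment). With σ² = 11 (so σ⁶ = 1331) and c = 14/71 = 0.197183: E[X³] = 1331 · (1 + 3·0.197183 + (0.197183)²) = 1331 · 1.630430.

So E[X^3] = 2170.102956.


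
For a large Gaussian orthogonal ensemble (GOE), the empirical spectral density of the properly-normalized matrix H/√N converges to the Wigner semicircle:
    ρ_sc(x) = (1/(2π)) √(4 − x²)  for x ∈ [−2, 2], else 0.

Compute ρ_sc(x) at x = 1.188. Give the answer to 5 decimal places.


ρ_sc(x) = (1/(2π)) √(4 − x²). With x = 1.188:
  4 − x² = 4 − (1.188)² = 4 − 1.411344 = 2.588656.
  √(4 − x²) = 1.608930.
  1/(2π) = 0.159155.
  ρ_sc(1.188) = 0.159155 · 1.608930 = 0.256069.

Rounded to 5 decimal places: ρ_sc(1.188) ≈ 0.25607.


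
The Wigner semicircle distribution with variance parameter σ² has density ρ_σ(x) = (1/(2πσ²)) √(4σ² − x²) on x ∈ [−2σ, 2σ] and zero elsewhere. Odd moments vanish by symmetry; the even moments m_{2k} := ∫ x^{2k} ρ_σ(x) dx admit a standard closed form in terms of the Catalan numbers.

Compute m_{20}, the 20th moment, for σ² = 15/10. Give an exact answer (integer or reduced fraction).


By the scaled semicircle moment identity, m_{2k} = σ^{2k} · C_k with k = 10.
C_10 = (1/(k+1)) · C(2k, k) = (1/11) · C(20, 10) = (1/11) · 184756 = 16796.
σ^{2k} = (σ²)^k = (15/10)^10 = 59049/1024.

Therefore m_{20} = σ^{20} · C_10 = (59049/1024) · 16796 = 247946751/256.


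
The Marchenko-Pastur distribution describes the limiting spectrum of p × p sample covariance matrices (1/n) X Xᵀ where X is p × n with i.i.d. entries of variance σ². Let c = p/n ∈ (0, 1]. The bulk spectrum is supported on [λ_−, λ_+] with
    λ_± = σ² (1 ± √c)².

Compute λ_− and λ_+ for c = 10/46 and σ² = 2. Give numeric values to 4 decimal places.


c = 10/46 = 0.217391; √c = 0.466252.
λ_− = σ² (1 − √c)² = 2 · (1 − 0.466252)² = 2 · (0.533748)² = 0.569773.
λ_+ = σ² (1 + √c)² = 2 · (1 + 0.466252)² = 2 · (1.466252)² = 4.299792.

Rounded to 4 decimal places: λ_− ≈ 0.5698, λ_+ ≈ 4.2998.


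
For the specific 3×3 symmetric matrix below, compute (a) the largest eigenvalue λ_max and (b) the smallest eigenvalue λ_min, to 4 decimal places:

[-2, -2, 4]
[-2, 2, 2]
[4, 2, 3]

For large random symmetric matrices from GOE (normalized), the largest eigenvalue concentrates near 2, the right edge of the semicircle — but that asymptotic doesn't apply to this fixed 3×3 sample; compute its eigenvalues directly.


Since M is real symmetric, all three eigenvalues are real; they are the roots of det(λI − M) = λ³ − (tr M) λ² + s λ − det M, where s is the sum of the principal 2×2 minors.
tr M = -2 + 2 + 3 = 3.
s = ((-2)·2 − (-2)²) + ((-2)·3 − 4²) + (2·3 − 2²) = -8 + (-22) + 2 = -28.
det M (expand along row 1) = (-2)·2 − (-2)·(-14) + 4·(-12) = -80.
Characteristic polynomial: λ³ − 3λ² − 28λ + 80 = 0.
Substitute λ = y + (tr M)/3 = y + 1.000000 to remove the quadratic term: y³ + p·y + q = 0 with p = s − (tr M)²/3 = -31.000000 and q = −2(tr M)³/27 + (tr M)·s/3 − det M = 50.000000.
Three real roots ⇒ use the trigonometric (Viète) form: r = 2√(−p/3) = 6.429101, φ = arccos(3q/(p·r)) = arccos(-0.752626) = 2.422838 rad.
y_k = r·cos(φ/3 − 2πk/3) for k = 0, 1, 2 gives y = 4.443959, 1.801504, -6.245463.
λ_k = y_k + 1.000000 gives λ = 5.4440, 2.8015, -5.2455 (check: the sum is 3.0000 = tr M).

Hence λ_max = 5.4440 and λ_min = -5.2455.


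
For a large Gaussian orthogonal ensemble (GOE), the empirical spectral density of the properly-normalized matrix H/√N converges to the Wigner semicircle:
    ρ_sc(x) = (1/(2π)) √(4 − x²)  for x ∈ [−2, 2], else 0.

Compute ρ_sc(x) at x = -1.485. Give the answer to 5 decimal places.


ρ_sc(x) = (1/(2π)) √(4 − x²). With x = -1.485:
  4 − x² = 4 − (-1.485)² = 4 − 2.205225 = 1.794775.
  √(4 − x²) = 1.339692.
  1/(2π) = 0.159155.
  ρ_sc(-1.485) = 0.159155 · 1.339692 = 0.213219.

Rounded to 5 decimal places: ρ_sc(-1.485) ≈ 0.21322.


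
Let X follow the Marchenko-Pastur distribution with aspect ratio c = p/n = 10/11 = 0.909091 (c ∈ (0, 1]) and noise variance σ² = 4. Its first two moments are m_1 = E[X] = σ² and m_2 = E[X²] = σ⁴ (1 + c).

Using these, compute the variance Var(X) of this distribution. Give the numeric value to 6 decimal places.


m_1 = E[X] = σ² = 4, so m_1² = 16.
m_2 = E[X²] = σ⁴ (1 + c) = 16 · (1 + 0.909091) = 16 · 1.909091 = 30.545455.
(Note m_2 − m_1² simplifies to c · σ⁴ = 0.909091 · 16.)

Var(X) = m_2 − m_1² = 30.545455 − 16 = 14.545455.


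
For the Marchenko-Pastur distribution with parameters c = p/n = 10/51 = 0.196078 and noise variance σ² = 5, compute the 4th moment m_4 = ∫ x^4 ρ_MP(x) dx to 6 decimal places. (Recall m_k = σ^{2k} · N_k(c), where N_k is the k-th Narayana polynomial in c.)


E[X⁴] = σ⁸ (1 + 6c + 6c² + c³) (fourth MP moment). With σ² = 5 (so σ⁸ = 625) and c = 10/51 = 0.196078: E[X⁴] = 625 · (1 + 6·0.196078 + 6·(0.196078)² + (0.196078)³) = 625 · 2.414690.

So E[X^4] = 1509.181047.


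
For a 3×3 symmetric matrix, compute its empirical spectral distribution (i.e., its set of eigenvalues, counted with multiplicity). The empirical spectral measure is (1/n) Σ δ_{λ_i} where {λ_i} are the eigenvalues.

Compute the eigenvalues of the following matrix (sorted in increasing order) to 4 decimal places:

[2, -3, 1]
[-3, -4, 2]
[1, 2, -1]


Since M is real symmetric, all three eigenvalues are real; they are the roots of det(λI − M) = λ³ − (tr M) λ² + s λ − det M, where s is the sum of the principal 2×2 minors.
tr M = 2 + (-4) + (-1) = -3.
s = (2·(-4) − (-3)²) + (2·(-1) − 1²) + ((-4)·(-1) − 2²) = -17 + (-3) + 0 = -20.
det M (expand along row 1) = 2·0 − (-3)·1 + 1·(-2) = 1.
Characteristic polynomial: λ³ + 3λ² − 20λ − 1 = 0.
Substitute λ = y + (tr M)/3 = y − 1.000000 to remove the quadratic term: y³ + p·y + q = 0 with p = s − (tr M)²/3 = -23.000000 and q = −2(tr M)³/27 + (tr M)·s/3 − det M = 21.000000.
Three real roots ⇒ use the trigonometric (Viète) form: r = 2√(−p/3) = 5.537749, φ = arccos(3q/(p·r)) = arccos(-0.494629) = 2.088204 rad.
y_k = r·cos(φ/3 − 2πk/3) for k = 0, 1, 2 gives y = 4.249499, 0.950363, -5.199862.
λ_k = y_k − 1.000000 gives λ = 3.2495, -0.0496, -6.1999 (check: the sum is -3.0000 = tr M).

Eigenvalues sorted in increasing order: [-6.1999, -0.0496, 3.2495].


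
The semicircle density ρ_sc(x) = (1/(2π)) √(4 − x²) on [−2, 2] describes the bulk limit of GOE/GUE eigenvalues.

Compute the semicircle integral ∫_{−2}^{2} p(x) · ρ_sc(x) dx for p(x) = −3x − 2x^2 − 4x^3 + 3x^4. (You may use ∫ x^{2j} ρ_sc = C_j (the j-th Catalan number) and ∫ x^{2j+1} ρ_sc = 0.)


Write p(x) = Σ a_i x^i, split into monomials and integrate each against ρ_sc separately.
Using ∫ x^{2j} ρ_sc = C_j = (1/(j+1)) C(2j, j) (Catalan numbers) and ∫ x^{2j+1} ρ_sc = 0 (odd monomials vanish by symmetry):
  i = 1 (odd): ∫ x^1 ρ_sc = 0 (vanishes)
  i = 2 (even): a_2 · C_{1} = -2 · 1 = -2
  i = 3 (odd): ∫ x^3 ρ_sc = 0 (vanishes)
  i = 4 (even): a_4 · C_{2} = 3 · 2 = 6

Summing the contributions: ∫_{−2}^{2} p(x) ρ_sc(x) dx = (-2) + 6 = 4.


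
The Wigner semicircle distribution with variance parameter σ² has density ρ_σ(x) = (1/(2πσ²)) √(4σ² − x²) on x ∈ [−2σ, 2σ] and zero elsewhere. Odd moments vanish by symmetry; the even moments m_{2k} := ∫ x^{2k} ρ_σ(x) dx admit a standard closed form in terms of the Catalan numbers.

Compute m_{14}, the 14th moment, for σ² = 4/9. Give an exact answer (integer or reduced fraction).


By the scaled semicircle moment identity, m_{2k} = σ^{2k} · C_k with k = 7.
C_7 = (1/(k+1)) · C(2k, k) = (1/8) · C(14, 7) = (1/8) · 3432 = 429.
σ^{2k} = (σ²)^k = (4/9)^7 = 16384/4782969.

Therefore m_{14} = σ^{14} · C_7 = (16384/4782969) · 429 = 2342912/1594323.


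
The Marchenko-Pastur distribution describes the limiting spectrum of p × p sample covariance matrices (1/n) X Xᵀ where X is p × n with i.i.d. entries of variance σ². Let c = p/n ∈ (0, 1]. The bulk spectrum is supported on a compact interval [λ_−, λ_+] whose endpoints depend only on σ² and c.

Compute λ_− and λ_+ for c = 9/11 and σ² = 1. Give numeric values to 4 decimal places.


c = 9/11 = 0.818182; √c = 0.904534.
λ_− = σ² (1 − √c)² = 1 · (1 − 0.904534)² = 1 · (0.095466)² = 0.009114.
λ_+ = σ² (1 + √c)² = 1 · (1 + 0.904534)² = 1 · (1.904534)² = 3.627250.

Rounded to 4 decimal places: λ_− ≈ 0.0091, λ_+ ≈ 3.6272.


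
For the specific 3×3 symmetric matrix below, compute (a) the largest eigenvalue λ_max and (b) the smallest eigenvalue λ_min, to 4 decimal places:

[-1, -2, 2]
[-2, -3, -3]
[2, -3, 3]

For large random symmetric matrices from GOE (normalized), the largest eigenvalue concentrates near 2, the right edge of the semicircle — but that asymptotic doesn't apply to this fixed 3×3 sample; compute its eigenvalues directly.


Since M is real symmetric, all three eigenvalues are real; they are the roots of det(λI − M) = λ³ − (tr M) λ² + s λ − det M, where s is the sum of the principal 2×2 minors.
tr M = -1 + (-3) + 3 = -1.
s = ((-1)·(-3) − (-2)²) + ((-1)·3 − 2²) + ((-3)·3 − (-3)²) = -1 + (-7) + (-18) = -26.
det M (expand along row 1) = (-1)·(-18) − (-2)·0 + 2·12 = 42.
Characteristic polynomial: λ³ + λ² − 26λ − 42 = 0.
Substitute λ = y + (tr M)/3 = y − 0.333333 to remove the quadratic term: y³ + p·y + q = 0 with p = s − (tr M)²/3 = -26.333333 and q = −2(tr M)³/27 + (tr M)·s/3 − det M = -33.259259.
Three real roots ⇒ use the trigonometric (Viète) form: r = 2√(−p/3) = 5.925463, φ = arccos(3q/(p·r)) = arccos(0.639449) = 0.877015 rad.
y_k = r·cos(φ/3 − 2πk/3) for k = 0, 1, 2 gives y = 5.674061, -1.358143, -4.315918.
λ_k = y_k − 0.333333 gives λ = 5.3407, -1.6915, -4.6493 (check: the sum is -1.0000 = tr M).

Hence λ_max = 5.3407 and λ_min = -4.6493.


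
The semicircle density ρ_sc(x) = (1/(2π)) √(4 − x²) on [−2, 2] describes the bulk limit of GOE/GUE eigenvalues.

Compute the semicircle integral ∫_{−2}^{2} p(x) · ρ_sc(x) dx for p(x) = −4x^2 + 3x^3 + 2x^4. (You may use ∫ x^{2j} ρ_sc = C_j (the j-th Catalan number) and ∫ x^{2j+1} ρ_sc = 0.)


Write p(x) = Σ a_i x^i, split into monomials and integrate each against ρ_sc separately.
Using ∫ x^{2j} ρ_sc = C_j = (1/(j+1)) C(2j, j) (Catalan numbers) and ∫ x^{2j+1} ρ_sc = 0 (odd monomials vanish by symmetry):
  i = 2 (even): a_2 · C_{1} = -4 · 1 = -4
  i = 3 (odd): ∫ x^3 ρ_sc = 0 (vanishes)
  i = 4 (even): a_4 · C_{2} = 2 · 2 = 4

Summing the contributions: ∫_{−2}^{2} p(x) ρ_sc(x) dx = (-4) + 4 = 0.


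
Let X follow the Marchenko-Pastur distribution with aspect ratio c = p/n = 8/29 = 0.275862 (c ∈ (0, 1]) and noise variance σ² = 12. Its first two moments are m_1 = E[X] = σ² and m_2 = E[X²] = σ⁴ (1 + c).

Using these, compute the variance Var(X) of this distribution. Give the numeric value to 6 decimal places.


m_1 = E[X] = σ² = 12, so m_1² = 144.
m_2 = E[X²] = σ⁴ (1 + c) = 144 · (1 + 0.275862) = 144 · 1.275862 = 183.724138.
(Note m_2 − m_1² simplifies to c · σ⁴ = 0.275862 · 144.)

Var(X) = m_2 − m_1² = 183.724138 − 144 = 39.724138.


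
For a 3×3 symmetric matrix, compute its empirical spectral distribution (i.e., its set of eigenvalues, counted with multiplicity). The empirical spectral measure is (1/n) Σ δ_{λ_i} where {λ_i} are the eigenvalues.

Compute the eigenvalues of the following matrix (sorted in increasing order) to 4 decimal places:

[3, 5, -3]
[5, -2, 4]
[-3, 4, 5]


Since M is real symmetric, all three eigenvalues are real; they are the roots of det(λI − M) = λ³ − (tr M) λ² + s λ − det M, where s is the sum of the principal 2×2 minors.
tr M = 3 + (-2) + 5 = 6.
s = (3·(-2) − 5²) + (3·5 − (-3)²) + ((-2)·5 − 4²) = -31 + 6 + (-26) = -51.
det M (expand along row 1) = 3·(-26) − 5·37 + (-3)·14 = -305.
Characteristic polynomial: λ³ − 6λ² − 51λ + 305 = 0.
Substitute λ = y + (tr M)/3 = y + 2.000000 to remove the quadratic term: y³ + p·y + q = 0 with p = s − (tr M)²/3 = -63.000000 and q = −2(tr M)³/27 + (tr M)·s/3 − det M = 187.000000.
Three real roots ⇒ use the trigonometric (Viète) form: r = 2√(−p/3) = 9.165151, φ = arccos(3q/(p·r)) = arccos(-0.971589) = 2.902652 rad.
y_k = r·cos(φ/3 − 2πk/3) for k = 0, 1, 2 gives y = 5.199558, 3.936538, -9.136097.
λ_k = y_k + 2.000000 gives λ = 7.1996, 5.9365, -7.1361 (check: the sum is 6.0000 = tr M).

Eigenvalues sorted in increasing order: [-7.1361, 5.9365, 7.1996].


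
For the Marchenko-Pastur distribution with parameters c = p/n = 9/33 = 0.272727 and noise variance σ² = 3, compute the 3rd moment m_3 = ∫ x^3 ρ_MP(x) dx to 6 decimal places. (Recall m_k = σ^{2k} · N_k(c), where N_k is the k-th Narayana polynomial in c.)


E[X³] = σ⁶ (1 + 3c + c²) (third MP moment). With σ² = 3 (so σ⁶ = 27) and c = 9/33 = 0.272727: E[X³] = 27 · (1 + 3·0.272727 + (0.272727)²) = 27 · 1.892562.

So E[X^3] = 51.099174.


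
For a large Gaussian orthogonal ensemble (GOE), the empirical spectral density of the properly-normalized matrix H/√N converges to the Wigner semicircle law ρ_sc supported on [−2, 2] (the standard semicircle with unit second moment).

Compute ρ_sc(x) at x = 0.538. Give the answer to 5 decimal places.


ρ_sc(x) = (1/(2π)) √(4 − x²). With x = 0.538:
  4 − x² = 4 − (0.538)² = 4 − 0.289444 = 3.710556.
  √(4 − x²) = 1.926280.
  1/(2π) = 0.159155.
  ρ_sc(0.538) = 0.159155 · 1.926280 = 0.306577.

Rounded to 5 decimal places: ρ_sc(0.538) ≈ 0.30658.


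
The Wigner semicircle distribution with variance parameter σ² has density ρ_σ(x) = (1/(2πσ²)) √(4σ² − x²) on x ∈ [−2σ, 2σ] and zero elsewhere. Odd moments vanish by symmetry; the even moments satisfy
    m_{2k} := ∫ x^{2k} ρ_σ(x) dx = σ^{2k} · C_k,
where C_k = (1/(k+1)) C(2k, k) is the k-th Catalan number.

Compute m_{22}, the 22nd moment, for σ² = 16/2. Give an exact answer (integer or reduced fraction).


By the scaled semicircle moment identity, m_{2k} = σ^{2k} · C_k with k = 11.
C_11 = (1/(k+1)) · C(2k, k) = (1/12) · C(22, 11) = (1/12) · 705432 = 58786.
σ^{2k} = (σ²)^k = (16/2)^11 = 8589934592.

Therefore m_{22} = σ^{22} · C_11 = 8589934592 · 58786 = 504967894925312.


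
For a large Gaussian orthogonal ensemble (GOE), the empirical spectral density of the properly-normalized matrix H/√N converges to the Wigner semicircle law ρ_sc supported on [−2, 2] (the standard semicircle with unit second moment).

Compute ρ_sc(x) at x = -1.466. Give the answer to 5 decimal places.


ρ_sc(x) = (1/(2π)) √(4 − x²). With x = -1.466:
  4 − x² = 4 − (-1.466)² = 4 − 2.149156 = 1.850844.
  √(4 − x²) = 1.360457.
  1/(2π) = 0.159155.
  ρ_sc(-1.466) = 0.159155 · 1.360457 = 0.216524.

Rounded to 5 decimal places: ρ_sc(-1.466) ≈ 0.21652.


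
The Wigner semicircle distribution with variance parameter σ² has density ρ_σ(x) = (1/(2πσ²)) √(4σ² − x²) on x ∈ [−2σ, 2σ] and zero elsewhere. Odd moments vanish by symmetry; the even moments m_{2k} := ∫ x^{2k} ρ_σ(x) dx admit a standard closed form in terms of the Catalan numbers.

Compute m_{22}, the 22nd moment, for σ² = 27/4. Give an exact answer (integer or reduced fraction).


By the scaled semicircle moment identity, m_{2k} = σ^{2k} · C_k with k = 11.
C_11 = (1/(k+1)) · C(2k, k) = (1/12) · C(22, 11) = (1/12) · 705432 = 58786.
σ^{2k} = (σ²)^k = (27/4)^11 = 5559060566555523/4194304.

Therefore m_{22} = σ^{22} · C_11 = (5559060566555523/4194304) · 58786 = 163397467232766487539/2097152.


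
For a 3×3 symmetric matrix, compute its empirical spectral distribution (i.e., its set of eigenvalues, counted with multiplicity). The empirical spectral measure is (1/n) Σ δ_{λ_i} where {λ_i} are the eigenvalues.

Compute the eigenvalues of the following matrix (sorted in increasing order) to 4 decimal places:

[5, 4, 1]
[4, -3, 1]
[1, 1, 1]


Since M is real symmetric, all three eigenvalues are real; they are the roots of det(λI − M) = λ³ − (tr M) λ² + s λ − det M, where s is the sum of the principal 2×2 minors.
tr M = 5 + (-3) + 1 = 3.
s = (5·(-3) − 4²) + (5·1 − 1²) + ((-3)·1 − 1²) = -31 + 4 + (-4) = -31.
det M (expand along row 1) = 5·(-4) − 4·3 + 1·7 = -25.
Characteristic polynomial: λ³ − 3λ² − 31λ + 25 = 0.
Substitute λ = y + (tr M)/3 = y + 1.000000 to remove the quadratic term: y³ + p·y + q = 0 with p = s − (tr M)²/3 = -34.000000 and q = −2(tr M)³/27 + (tr M)·s/3 − det M = -8.000000.
Three real roots ⇒ use the trigonometric (Viète) form: r = 2√(−p/3) = 6.733003, φ = arccos(3q/(p·r)) = arccos(0.104839) = 1.465764 rad.
y_k = r·cos(φ/3 − 2πk/3) for k = 0, 1, 2 gives y = 5.945218, -0.235679, -5.709539.
λ_k = y_k + 1.000000 gives λ = 6.9452, 0.7643, -4.7095 (check: the sum is 3.0000 = tr M).

Eigenvalues sorted in increasing order: [-4.7095, 0.7643, 6.9452].


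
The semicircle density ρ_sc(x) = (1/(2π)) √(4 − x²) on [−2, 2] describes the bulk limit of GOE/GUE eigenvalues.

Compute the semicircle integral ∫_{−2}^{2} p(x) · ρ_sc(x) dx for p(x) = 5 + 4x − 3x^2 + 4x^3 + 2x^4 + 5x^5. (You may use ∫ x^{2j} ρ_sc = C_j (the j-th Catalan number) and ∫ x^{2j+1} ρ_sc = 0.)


Write p(x) = Σ a_i x^i, split into monomials and integrate each against ρ_sc separately.
Using ∫ x^{2j} ρ_sc = C_j = (1/(j+1)) C(2j, j) (Catalan numbers) and ∫ x^{2j+1} ρ_sc = 0 (odd monomials vanish by symmetry):
  i = 0 (even): a_0 · C_{0} = 5 · 1 = 5
  i = 1 (odd): ∫ x^1 ρ_sc = 0 (vanishes)
  i = 2 (even): a_2 · C_{1} = -3 · 1 = -3
  i = 3 (odd): ∫ x^3 ρ_sc = 0 (vanishes)
  i = 4 (even): a_4 · C_{2} = 2 · 2 = 4
  i = 5 (odd): ∫ x^5 ρ_sc = 0 (vanishes)

Summing the contributions: ∫_{−2}^{2} p(x) ρ_sc(x) dx = 5 + (-3) + 4 = 6.


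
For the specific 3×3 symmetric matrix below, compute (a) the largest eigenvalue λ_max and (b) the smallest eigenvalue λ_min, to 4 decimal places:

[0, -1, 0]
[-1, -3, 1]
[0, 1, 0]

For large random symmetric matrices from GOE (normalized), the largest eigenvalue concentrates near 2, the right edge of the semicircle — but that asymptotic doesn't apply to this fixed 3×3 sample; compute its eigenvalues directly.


Since M is real symmetric, all three eigenvalues are real; they are the roots of det(λI − M) = λ³ − (tr M) λ² + s λ − det M, where s is the sum of the principal 2×2 minors.
tr M = 0 + (-3) + 0 = -3.
s = (0·(-3) − (-1)²) + (0·0 − 0²) + ((-3)·0 − 1²) = -1 + 0 + (-1) = -2.
det M (expand along row 1) = 0·(-1) − (-1)·0 + 0·(-1) = 0.
Characteristic polynomial: λ³ + 3λ² − 2λ = 0.
Substitute λ = y + (tr M)/3 = y − 1.000000 to remove the quadratic term: y³ + p·y + q = 0 with p = s − (tr M)²/3 = -5.000000 and q = −2(tr M)³/27 + (tr M)·s/3 − det M = 4.000000.
Three real roots ⇒ use the trigonometric (Viète) form: r = 2√(−p/3) = 2.581989, φ = arccos(3q/(p·r)) = arccos(-0.929516) = 2.763895 rad.
y_k = r·cos(φ/3 − 2πk/3) for k = 0, 1, 2 gives y = 1.561553, 1.000000, -2.561553.
λ_k = y_k − 1.000000 gives λ = 0.5616, 0.0000, -3.5616 (check: the sum is -3.0000 = tr M).

Hence λ_max = 0.5616 and λ_min = -3.5616.


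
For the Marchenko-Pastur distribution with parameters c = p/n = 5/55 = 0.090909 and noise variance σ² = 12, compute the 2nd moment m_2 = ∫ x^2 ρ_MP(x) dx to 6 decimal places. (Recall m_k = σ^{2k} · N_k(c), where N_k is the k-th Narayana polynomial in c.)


E[X²] = σ⁴ (1 + c) (second MP moment). With σ² = 12 (so σ⁴ = 144) and c = 5/55 = 0.090909: E[X²] = 144 · (1 + 0.090909) = 144 · 1.090909.

So E[X^2] = 157.090909.


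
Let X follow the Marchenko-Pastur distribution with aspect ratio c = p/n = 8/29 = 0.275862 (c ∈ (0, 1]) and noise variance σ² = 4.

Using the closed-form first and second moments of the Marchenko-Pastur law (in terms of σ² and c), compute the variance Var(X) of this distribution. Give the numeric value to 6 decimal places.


Recall the MP moments m_1 = E[X] = σ² and m_2 = E[X²] = σ⁴ (1 + c).
m_1 = E[X] = σ² = 4, so m_1² = 16.
m_2 = E[X²] = σ⁴ (1 + c) = 16 · (1 + 0.275862) = 16 · 1.275862 = 20.413793.
(Note m_2 − m_1² simplifies to c · σ⁴ = 0.275862 · 16.)

Var(X) = m_2 − m_1² = 20.413793 − 16 = 4.413793.


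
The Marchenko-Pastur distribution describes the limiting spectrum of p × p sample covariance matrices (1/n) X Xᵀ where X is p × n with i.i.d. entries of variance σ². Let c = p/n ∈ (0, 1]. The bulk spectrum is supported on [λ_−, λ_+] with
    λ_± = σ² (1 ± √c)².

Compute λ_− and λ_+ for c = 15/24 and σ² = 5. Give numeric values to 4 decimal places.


c = 15/24 = 0.625000; √c = 0.790569.
λ_− = σ² (1 − √c)² = 5 · (1 − 0.790569)² = 5 · (0.209431)² = 0.219306.
λ_+ = σ² (1 + √c)² = 5 · (1 + 0.790569)² = 5 · (1.790569)² = 16.030694.

Rounded to 4 decimal places: λ_− ≈ 0.2193, λ_+ ≈ 16.0307.


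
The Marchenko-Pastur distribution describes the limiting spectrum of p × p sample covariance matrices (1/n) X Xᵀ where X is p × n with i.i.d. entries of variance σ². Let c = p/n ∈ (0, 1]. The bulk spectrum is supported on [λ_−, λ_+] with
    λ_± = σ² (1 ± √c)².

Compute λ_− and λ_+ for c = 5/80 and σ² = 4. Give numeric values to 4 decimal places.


c = 5/80 = 0.062500; √c = 0.250000.
λ_− = σ² (1 − √c)² = 4 · (1 − 0.250000)² = 4 · (0.750000)² = 2.250000.
λ_+ = σ² (1 + √c)² = 4 · (1 + 0.250000)² = 4 · (1.250000)² = 6.250000.

Rounded to 4 decimal places: λ_− ≈ 2.2500, λ_+ ≈ 6.2500.


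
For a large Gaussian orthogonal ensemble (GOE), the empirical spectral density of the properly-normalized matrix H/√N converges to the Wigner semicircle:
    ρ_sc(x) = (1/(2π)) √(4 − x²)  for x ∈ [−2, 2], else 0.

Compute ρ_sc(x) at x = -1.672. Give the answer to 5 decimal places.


ρ_sc(x) = (1/(2π)) √(4 − x²). With x = -1.672:
  4 − x² = 4 − (-1.672)² = 4 − 2.795584 = 1.204416.
  √(4 − x²) = 1.097459.
  1/(2π) = 0.159155.
  ρ_sc(-1.672) = 0.159155 · 1.097459 = 0.174666.

Rounded to 5 decimal places: ρ_sc(-1.672) ≈ 0.17467.


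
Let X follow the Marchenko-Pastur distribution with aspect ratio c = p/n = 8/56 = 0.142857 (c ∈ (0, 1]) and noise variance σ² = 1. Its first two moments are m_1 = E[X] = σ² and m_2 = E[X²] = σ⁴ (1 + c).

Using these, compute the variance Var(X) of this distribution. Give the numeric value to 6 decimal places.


m_1 = E[X] = σ² = 1, so m_1² = 1.
m_2 = E[X²] = σ⁴ (1 + c) = 1 · (1 + 0.142857) = 1 · 1.142857 = 1.142857.
(Note m_2 − m_1² simplifies to c · σ⁴ = 0.142857 · 1.)

Var(X) = m_2 − m_1² = 1.142857 − 1 = 0.142857.


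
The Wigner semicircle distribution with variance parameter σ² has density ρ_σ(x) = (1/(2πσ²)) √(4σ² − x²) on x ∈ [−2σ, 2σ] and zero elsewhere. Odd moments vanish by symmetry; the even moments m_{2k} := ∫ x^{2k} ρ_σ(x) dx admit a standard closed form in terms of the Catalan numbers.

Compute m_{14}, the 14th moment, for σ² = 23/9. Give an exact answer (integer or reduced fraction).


By the scaled semicircle moment identity, m_{2k} = σ^{2k} · C_k with k = 7.
C_7 = (1/(k+1)) · C(2k, k) = (1/8) · C(14, 7) = (1/8) · 3432 = 429.
σ^{2k} = (σ²)^k = (23/9)^7 = 3404825447/4782969.

Therefore m_{14} = σ^{14} · C_7 = (3404825447/4782969) · 429 = 486890038921/1594323.


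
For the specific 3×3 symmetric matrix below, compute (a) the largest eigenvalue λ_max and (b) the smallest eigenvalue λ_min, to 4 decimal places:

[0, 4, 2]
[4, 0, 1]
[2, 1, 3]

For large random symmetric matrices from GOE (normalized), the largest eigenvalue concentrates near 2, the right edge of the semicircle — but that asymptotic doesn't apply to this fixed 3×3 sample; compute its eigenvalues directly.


Since M is real symmetric, all three eigenvalues are real; they are the roots of det(λI − M) = λ³ − (tr M) λ² + s λ − det M, where s is the sum of the principal 2×2 minors.
tr M = 0 + 0 + 3 = 3.
s = (0·0 − 4²) + (0·3 − 2²) + (0·3 − 1²) = -16 + (-4) + (-1) = -21.
det M (expand along row 1) = 0·(-1) − 4·10 + 2·4 = -32.
Characteristic polynomial: λ³ − 3λ² − 21λ + 32 = 0.
Substitute λ = y + (tr M)/3 = y + 1.000000 to remove the quadratic term: y³ + p·y + q = 0 with p = s − (tr M)²/3 = -24.000000 and q = −2(tr M)³/27 + (tr M)·s/3 − det M = 9.000000.
Three real roots ⇒ use the trigonometric (Viète) form: r = 2√(−p/3) = 5.656854, φ = arccos(3q/(p·r)) = arccos(-0.198874) = 1.771005 rad.
y_k = r·cos(φ/3 − 2πk/3) for k = 0, 1, 2 gives y = 4.699456, 0.377237, -5.076693.
λ_k = y_k + 1.000000 gives λ = 5.6995, 1.3772, -4.0767 (check: the sum is 3.0000 = tr M).

Hence λ_max = 5.6995 and λ_min = -4.0767.
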